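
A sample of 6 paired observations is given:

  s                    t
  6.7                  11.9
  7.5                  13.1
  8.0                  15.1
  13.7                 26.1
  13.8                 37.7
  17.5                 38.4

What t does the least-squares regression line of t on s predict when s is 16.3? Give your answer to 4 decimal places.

37.1326

n = 6, Σx = 67.2, Σy = 142.3, Σxy = 1848.61, Σx² = 849.52
Sxx = Σx² − (Σx)²/n = 849.52 − 752.64 = 96.88
Sxy = Σxy − (Σx)(Σy)/n = 1848.61 − 1593.76 = 254.85
b = Sxy/Sxx = 254.85/96.88 = 2.630574
a = ȳ − b·x̄ = 23.716667 − 2.630574·11.2 = -5.745761
ŷ(16.3) = a + b·16.3 = -5.745761 + 2.630574·16.3 = 37.132594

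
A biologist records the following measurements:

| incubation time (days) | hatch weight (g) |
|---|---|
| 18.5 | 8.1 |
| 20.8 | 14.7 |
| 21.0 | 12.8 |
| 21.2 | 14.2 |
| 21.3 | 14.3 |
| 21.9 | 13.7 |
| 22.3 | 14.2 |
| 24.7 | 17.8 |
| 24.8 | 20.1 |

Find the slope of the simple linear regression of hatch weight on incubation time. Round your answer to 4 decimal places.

1.5818

n = 9, Σx = 196.5, Σy = 129.9, Σxy = 2884.87, Σx² = 4321.05
Sxx = Σx² − (Σx)²/n = 4321.05 − 4290.25 = 30.8
Sxy = Σxy − (Σx)(Σy)/n = 2884.87 − 2836.15 = 48.72
b = Sxy/Sxx = 48.72/30.8 = 1.581818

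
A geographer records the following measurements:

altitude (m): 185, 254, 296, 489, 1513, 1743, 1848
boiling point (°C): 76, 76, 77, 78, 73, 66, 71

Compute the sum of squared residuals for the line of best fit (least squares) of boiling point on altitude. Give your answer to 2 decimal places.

n = 7, Σx = 6328, Σy = 517, Σxy = 450993, Σx² = 9167800, Σy² = 38291
Sxx = Σx² − (Σx)²/n = 9167800 − 5720512 = 3447288
Sxy = Σxy − (Σx)(Σy)/n = 450993 − 467368 = -16375
Syy = Σy² − (Σy)²/n = 38291 − 38184.142857 = 106.857143
b = Sxy/Sxx = -16375/3447288 = -0.004750
SSE = Syy − b·Sxy = 106.857143 − (-0.004750)·(-16375) = 29.074078

29.07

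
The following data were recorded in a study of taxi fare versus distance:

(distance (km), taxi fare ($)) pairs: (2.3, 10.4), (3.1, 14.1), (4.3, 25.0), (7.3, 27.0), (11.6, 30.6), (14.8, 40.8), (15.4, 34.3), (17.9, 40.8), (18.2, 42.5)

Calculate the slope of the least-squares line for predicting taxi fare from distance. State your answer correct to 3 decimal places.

1.716

n = 9, Σx = 94.9, Σy = 265.5, Σxy = 3363.07, Σx² = 1329.09
Sxx = Σx² − (Σx)²/n = 1329.09 − 1000.667778 = 328.422222
Sxy = Σxy − (Σx)(Σy)/n = 3363.07 − 2799.55 = 563.52
b = Sxy/Sxx = 563.52/328.422222 = 1.715840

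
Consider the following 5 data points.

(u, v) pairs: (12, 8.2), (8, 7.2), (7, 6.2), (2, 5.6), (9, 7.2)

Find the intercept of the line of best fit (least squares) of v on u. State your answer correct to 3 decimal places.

n = 5, Σx = 38, Σy = 34.4, Σxy = 275.4, Σx² = 342
Sxx = Σx² − (Σx)²/n = 342 − 288.8 = 53.2
Sxy = Σxy − (Σx)(Σy)/n = 275.4 − 261.44 = 13.96
b = Sxy/Sxx = 13.96/53.2 = 0.262406
a = ȳ − b·x̄ = 6.88 − 0.262406·7.6 = 4.885714

4.886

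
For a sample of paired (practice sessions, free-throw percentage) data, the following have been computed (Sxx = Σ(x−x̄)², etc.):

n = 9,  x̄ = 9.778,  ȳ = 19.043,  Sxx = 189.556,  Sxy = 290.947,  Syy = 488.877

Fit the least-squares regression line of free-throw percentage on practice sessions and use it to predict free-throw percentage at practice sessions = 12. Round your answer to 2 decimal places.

22.45

b = Sxy/Sxx = 290.947/189.556 = 1.534887
a = ȳ − b·x̄ = 19.043 − 1.534887·9.778 = 4.034877
ŷ(12) = a + b·12 = 4.034877 + 1.534887·12 = 22.453518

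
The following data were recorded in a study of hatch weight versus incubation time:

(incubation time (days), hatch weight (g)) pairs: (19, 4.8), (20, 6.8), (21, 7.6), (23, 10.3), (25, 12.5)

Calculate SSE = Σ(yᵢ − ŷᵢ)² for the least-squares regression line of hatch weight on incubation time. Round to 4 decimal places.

n = 5, Σx = 108, Σy = 42, Σxy = 936.2, Σx² = 2356, Σy² = 389.38
Sxx = Σx² − (Σx)²/n = 2356 − 2332.8 = 23.2
Sxy = Σxy − (Σx)(Σy)/n = 936.2 − 907.2 = 29
Syy = Σy² − (Σy)²/n = 389.38 − 352.8 = 36.58
b = Sxy/Sxx = 29/23.2 = 1.25
SSE = Syy − b·Sxy = 36.58 − 1.25·29 = 0.33

0.3300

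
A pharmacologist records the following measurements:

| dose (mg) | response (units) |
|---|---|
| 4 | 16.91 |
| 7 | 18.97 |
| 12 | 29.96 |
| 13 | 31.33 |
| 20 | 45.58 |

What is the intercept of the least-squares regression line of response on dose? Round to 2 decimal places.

7.75

n = 5, Σx = 56, Σy = 142.75, Σxy = 1878.84, Σx² = 778
Sxx = Σx² − (Σx)²/n = 778 − 627.2 = 150.8
Sxy = Σxy − (Σx)(Σy)/n = 1878.84 − 1598.8 = 280.04
b = Sxy/Sxx = 280.04/150.8 = 1.857029
a = ȳ − b·x̄ = 28.55 − 1.857029·11.2 = 7.751273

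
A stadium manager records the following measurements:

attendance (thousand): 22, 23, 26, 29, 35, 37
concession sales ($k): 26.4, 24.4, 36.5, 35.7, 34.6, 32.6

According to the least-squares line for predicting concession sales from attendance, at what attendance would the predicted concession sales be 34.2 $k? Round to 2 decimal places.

33.97

n = 6, Σx = 172, Σy = 190.2, Σxy = 5543.5, Σx² = 5124
Sxx = Σx² − (Σx)²/n = 5124 − 4930.666667 = 193.333333
Sxy = Σxy − (Σx)(Σy)/n = 5543.5 − 5452.4 = 91.1
b = Sxy/Sxx = 91.1/193.333333 = 0.471207
a = ȳ − b·x̄ = 31.7 − 0.471207·28.666667 = 18.192069
Set a + b·x = 34.2: x = (34.2 − 18.192069) / 0.471207 = 33.972192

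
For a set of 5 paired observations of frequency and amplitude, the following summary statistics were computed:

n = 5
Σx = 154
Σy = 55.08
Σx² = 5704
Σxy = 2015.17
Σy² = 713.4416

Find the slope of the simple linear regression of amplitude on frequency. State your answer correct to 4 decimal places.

0.3317

Sxx = Σx² − (Σx)²/n = 5704 − 4743.2 = 960.8
Sxy = Σxy − (Σx)(Σy)/n = 2015.17 − 1696.464 = 318.706
b = Sxy/Sxx = 318.706/960.8 = 0.331709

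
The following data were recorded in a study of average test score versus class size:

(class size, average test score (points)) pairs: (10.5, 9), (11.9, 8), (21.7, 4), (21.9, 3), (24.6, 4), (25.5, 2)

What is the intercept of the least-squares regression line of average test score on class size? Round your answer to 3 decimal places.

13.144

n = 6, Σx = 116.1, Σy = 30, Σxy = 491.6, Σx² = 2457.77
Sxx = Σx² − (Σx)²/n = 2457.77 − 2246.535 = 211.235
Sxy = Σxy − (Σx)(Σy)/n = 491.6 − 580.5 = -88.9
b = Sxy/Sxx = -88.9/211.235 = -0.420858
a = ȳ − b·x̄ = 5 − (-0.420858)·19.35 = 13.143608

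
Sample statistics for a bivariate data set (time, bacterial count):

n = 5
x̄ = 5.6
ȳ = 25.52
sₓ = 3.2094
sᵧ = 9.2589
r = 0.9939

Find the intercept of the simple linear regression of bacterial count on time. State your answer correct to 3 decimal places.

b = r · sᵧ/sₓ = 0.9939 · 9.2589/3.2094 = 2.867334
a = ȳ − b·x̄ = 25.52 − 2.867334·5.6 = 9.462931

9.463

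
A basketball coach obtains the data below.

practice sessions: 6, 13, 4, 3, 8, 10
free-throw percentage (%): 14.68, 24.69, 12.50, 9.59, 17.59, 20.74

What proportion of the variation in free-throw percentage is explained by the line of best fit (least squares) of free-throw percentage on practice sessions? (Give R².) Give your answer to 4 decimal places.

0.9925

n = 6, Σx = 44, Σy = 99.79, Σxy = 835.94, Σx² = 394, Σy² = 1812.8723
Sxx = Σx² − (Σx)²/n = 394 − 322.666667 = 71.333333
Sxy = Σxy − (Σx)(Σy)/n = 835.94 − 731.793333 = 104.146667
Syy = Σy² − (Σy)²/n = 1812.8723 − 1659.674017 = 153.198283
R² = Sxy²/(Sxx·Syy) = (104.146667)²/(71.333333·153.198283) = 0.992532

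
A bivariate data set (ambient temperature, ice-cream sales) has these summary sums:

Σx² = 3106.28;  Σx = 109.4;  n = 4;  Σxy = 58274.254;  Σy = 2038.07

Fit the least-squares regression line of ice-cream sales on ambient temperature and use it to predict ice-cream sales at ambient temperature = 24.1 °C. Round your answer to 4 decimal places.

Sxx = Σx² − (Σx)²/n = 3106.28 − 2992.09 = 114.19
Sxy = Σxy − (Σx)(Σy)/n = 58274.254 − 55741.2145 = 2533.0395
b = Sxy/Sxx = 2533.0395/114.19 = 22.182674
a = ȳ − b·x̄ = 509.5175 − 22.182674·27.35 = -97.178623
ŷ(24.1) = a + b·24.1 = -97.178623 + 22.182674·24.1 = 437.423811

437.4238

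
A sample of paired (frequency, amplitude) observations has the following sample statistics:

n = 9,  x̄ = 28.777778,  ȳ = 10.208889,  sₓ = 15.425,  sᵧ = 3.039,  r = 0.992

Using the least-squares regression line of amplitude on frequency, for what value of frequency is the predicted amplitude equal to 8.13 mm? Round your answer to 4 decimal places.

b = r · sᵧ/sₓ = 0.992 · 3.039/15.425 = 0.195442
a = ȳ − b·x̄ = 10.208889 − 0.195442·28.777778 = 4.584512
Set a + b·x = 8.13: x = (8.13 − 4.584512) / 0.195442 = 18.140902

18.1409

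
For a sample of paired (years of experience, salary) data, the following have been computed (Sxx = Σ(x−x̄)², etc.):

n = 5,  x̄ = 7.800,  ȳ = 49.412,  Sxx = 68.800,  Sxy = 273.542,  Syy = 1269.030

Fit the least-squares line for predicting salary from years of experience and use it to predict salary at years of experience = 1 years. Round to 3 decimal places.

b = Sxy/Sxx = 273.542/68.8 = 3.975901
a = ȳ − b·x̄ = 49.412 − 3.975901·7.8 = 18.399971
ŷ(1) = a + b·1 = 18.399971 + 3.975901·1 = 22.375872

22.376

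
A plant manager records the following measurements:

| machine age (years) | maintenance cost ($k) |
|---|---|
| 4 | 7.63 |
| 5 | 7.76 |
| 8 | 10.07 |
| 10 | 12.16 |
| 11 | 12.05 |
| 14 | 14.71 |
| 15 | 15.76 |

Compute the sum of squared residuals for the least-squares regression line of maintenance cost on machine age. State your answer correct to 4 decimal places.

n = 7, Σx = 67, Σy = 80.14, Σxy = 846.37, Σx² = 747, Σy² = 977.6692
Sxx = Σx² − (Σx)²/n = 747 − 641.285714 = 105.714286
Sxy = Σxy − (Σx)(Σy)/n = 846.37 − 767.054286 = 79.315714
Syy = Σy² − (Σy)²/n = 977.6692 − 917.488514 = 60.180686
b = Sxy/Sxx = 79.315714/105.714286 = 0.750284
SSE = Syy − b·Sxy = 60.180686 − 0.750284·79.315714 = 0.671391

0.6714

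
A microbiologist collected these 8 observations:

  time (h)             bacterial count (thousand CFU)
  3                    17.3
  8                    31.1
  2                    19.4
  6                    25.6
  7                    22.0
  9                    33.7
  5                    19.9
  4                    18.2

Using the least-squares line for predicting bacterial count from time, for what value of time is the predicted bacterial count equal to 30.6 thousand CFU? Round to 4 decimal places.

8.7481

n = 8, Σx = 44, Σy = 187.2, Σxy = 1122.7, Σx² = 284
Sxx = Σx² − (Σx)²/n = 284 − 242 = 42
Sxy = Σxy − (Σx)(Σy)/n = 1122.7 − 1029.6 = 93.1
b = Sxy/Sxx = 93.1/42 = 2.216667
a = ȳ − b·x̄ = 23.4 − 2.216667·5.5 = 11.208333
Set a + b·x = 30.6: x = (30.6 − 11.208333) / 2.216667 = 8.748120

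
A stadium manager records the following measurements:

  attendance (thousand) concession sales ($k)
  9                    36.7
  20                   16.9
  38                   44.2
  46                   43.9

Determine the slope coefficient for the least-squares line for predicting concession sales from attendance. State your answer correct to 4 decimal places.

n = 4, Σx = 113, Σy = 141.7, Σxy = 4367.3, Σx² = 4041
Sxx = Σx² − (Σx)²/n = 4041 − 3192.25 = 848.75
Sxy = Σxy − (Σx)(Σy)/n = 4367.3 − 4003.025 = 364.275
b = Sxy/Sxx = 364.275/848.75 = 0.429190

0.4292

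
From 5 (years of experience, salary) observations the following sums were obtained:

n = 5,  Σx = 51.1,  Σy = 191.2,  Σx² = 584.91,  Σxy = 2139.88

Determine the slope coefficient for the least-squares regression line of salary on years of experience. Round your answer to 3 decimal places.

2.965

Sxx = Σx² − (Σx)²/n = 584.91 − 522.242 = 62.668
Sxy = Σxy − (Σx)(Σy)/n = 2139.88 − 1954.064 = 185.816
b = Sxy/Sxx = 185.816/62.668 = 2.965086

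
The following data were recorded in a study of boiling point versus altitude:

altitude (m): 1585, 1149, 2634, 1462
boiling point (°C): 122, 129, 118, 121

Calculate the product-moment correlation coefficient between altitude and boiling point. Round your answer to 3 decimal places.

-0.819

n = 4, Σx = 6830, Σy = 490, Σxy = 829305, Σx² = 12907826, Σy² = 60090
Sxx = Σx² − (Σx)²/n = 12907826 − 11662225 = 1245601
Sxy = Σxy − (Σx)(Σy)/n = 829305 − 836675 = -7370
Syy = Σy² − (Σy)²/n = 60090 − 60025 = 65
r = Sxy/√(Sxx·Syy) = -7370/√(80964065) = -7370/8998.003390 = -0.819071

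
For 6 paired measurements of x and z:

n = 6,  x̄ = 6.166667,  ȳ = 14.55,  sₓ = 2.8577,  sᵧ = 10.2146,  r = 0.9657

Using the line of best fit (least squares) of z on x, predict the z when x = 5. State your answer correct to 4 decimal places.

b = r · sᵧ/sₓ = 0.9657 · 10.2146/2.8577 = 3.451811
a = ȳ − b·x̄ = 14.55 − 3.451811·6.166667 = -6.736167
ŷ(5) = a + b·5 = -6.736167 + 3.451811·5 = 10.522886

10.5229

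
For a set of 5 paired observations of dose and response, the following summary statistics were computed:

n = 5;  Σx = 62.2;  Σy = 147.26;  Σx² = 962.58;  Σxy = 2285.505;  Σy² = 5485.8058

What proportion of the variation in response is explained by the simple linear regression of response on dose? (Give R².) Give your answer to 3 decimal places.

0.949

Sxx = Σx² − (Σx)²/n = 962.58 − 773.768 = 188.812
Sxy = Σxy − (Σx)(Σy)/n = 2285.505 − 1831.9144 = 453.5906
Syy = Σy² − (Σy)²/n = 5485.8058 − 4337.10152 = 1148.70428
R² = Sxy²/(Sxx·Syy) = (453.5906)²/(188.812·1148.70428) = 0.948616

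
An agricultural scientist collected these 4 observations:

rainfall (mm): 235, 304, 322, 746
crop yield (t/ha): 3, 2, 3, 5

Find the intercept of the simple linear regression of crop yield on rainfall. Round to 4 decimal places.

1.3029

n = 4, Σx = 1607, Σy = 13, Σxy = 6009, Σx² = 807841
Sxx = Σx² − (Σx)²/n = 807841 − 645612.25 = 162228.75
Sxy = Σxy − (Σx)(Σy)/n = 6009 − 5222.75 = 786.25
b = Sxy/Sxx = 786.25/162228.75 = 0.004847
a = ȳ − b·x̄ = 3.25 − 0.004847·401.75 = 1.302898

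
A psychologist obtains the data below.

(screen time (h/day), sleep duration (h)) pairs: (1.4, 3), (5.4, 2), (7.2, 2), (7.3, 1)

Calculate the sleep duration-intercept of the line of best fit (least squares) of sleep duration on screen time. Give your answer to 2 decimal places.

n = 4, Σx = 21.3, Σy = 8, Σxy = 36.7, Σx² = 136.25
Sxx = Σx² − (Σx)²/n = 136.25 − 113.4225 = 22.8275
Sxy = Σxy − (Σx)(Σy)/n = 36.7 − 42.6 = -5.9
b = Sxy/Sxx = -5.9/22.8275 = -0.258460
a = ȳ − b·x̄ = 2 − (-0.258460)·5.325 = 3.376301

3.38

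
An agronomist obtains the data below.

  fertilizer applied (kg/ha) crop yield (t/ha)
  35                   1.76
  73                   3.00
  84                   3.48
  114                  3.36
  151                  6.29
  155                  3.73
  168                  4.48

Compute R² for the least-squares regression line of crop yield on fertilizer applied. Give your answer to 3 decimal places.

0.623

n = 7, Σx = 780, Σy = 26.1, Σxy = 3236.54, Σx² = 101656, Σy² = 109.045
Sxx = Σx² − (Σx)²/n = 101656 − 86914.285714 = 14741.714286
Sxy = Σxy − (Σx)(Σy)/n = 3236.54 − 2908.285714 = 328.254286
Syy = Σy² − (Σy)²/n = 109.045 − 97.315714 = 11.729286
R² = Sxy²/(Sxx·Syy) = (328.254286)²/(14741.714286·11.729286) = 0.623162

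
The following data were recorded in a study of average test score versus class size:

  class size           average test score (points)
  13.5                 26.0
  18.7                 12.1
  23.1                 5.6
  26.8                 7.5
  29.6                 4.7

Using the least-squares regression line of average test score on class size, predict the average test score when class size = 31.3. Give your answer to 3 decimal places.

n = 5, Σx = 111.7, Σy = 55.9, Σxy = 1046.75, Σx² = 2659.95
Sxx = Σx² − (Σx)²/n = 2659.95 − 2495.378 = 164.572
Sxy = Σxy − (Σx)(Σy)/n = 1046.75 − 1248.806 = -202.056
b = Sxy/Sxx = -202.056/164.572 = -1.227767
a = ȳ − b·x̄ = 11.18 − (-1.227767)·22.34 = 38.608305
ŷ(31.3) = a + b·31.3 = 38.608305 + (-1.227767)·31.3 = 0.179212

0.179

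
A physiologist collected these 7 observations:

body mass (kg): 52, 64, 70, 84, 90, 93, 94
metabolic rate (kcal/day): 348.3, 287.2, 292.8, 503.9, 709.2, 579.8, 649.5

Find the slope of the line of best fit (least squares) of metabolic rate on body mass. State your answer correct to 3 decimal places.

n = 7, Σx = 547, Σy = 3370.7, Σxy = 278118.4, Σx² = 44341
Sxx = Σx² − (Σx)²/n = 44341 − 42744.142857 = 1596.857143
Sxy = Σxy − (Σx)(Σy)/n = 278118.4 − 263396.128571 = 14722.271429
b = Sxy/Sxx = 14722.271429/1596.857143 = 9.219529

9.220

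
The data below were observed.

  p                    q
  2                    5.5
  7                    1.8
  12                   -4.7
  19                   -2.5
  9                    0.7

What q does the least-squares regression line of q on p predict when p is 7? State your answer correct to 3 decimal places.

1.603

n = 5, Σx = 49, Σy = 0.8, Σxy = -74, Σx² = 639
Sxx = Σx² − (Σx)²/n = 639 − 480.2 = 158.8
Sxy = Σxy − (Σx)(Σy)/n = -74 − 7.84 = -81.84
b = Sxy/Sxx = -81.84/158.8 = -0.515365
a = ȳ − b·x̄ = 0.16 − (-0.515365)·9.8 = 5.210579
ŷ(7) = a + b·7 = 5.210579 + (-0.515365)·7 = 1.603023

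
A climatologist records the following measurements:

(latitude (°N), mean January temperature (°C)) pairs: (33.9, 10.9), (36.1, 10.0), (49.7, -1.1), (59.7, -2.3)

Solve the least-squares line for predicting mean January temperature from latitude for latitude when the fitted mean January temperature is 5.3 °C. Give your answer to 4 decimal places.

n = 4, Σx = 179.4, Σy = 17.5, Σxy = 538.53, Σx² = 8486.6
Sxx = Σx² − (Σx)²/n = 8486.6 − 8046.09 = 440.51
Sxy = Σxy − (Σx)(Σy)/n = 538.53 − 784.875 = -246.345
b = Sxy/Sxx = -246.345/440.51 = -0.559227
a = ȳ − b·x̄ = 4.375 − (-0.559227)·44.85 = 29.456322
Set a + b·x = 5.3: x = (5.3 − 29.456322) / (-0.559227) = 43.195931

43.1959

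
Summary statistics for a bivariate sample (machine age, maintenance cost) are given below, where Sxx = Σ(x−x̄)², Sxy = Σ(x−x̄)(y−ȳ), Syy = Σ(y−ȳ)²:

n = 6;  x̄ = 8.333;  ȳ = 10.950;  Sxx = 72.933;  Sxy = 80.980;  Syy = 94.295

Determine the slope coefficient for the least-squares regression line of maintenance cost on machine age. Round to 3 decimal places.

1.110

b = Sxy/Sxx = 80.98/72.933 = 1.110334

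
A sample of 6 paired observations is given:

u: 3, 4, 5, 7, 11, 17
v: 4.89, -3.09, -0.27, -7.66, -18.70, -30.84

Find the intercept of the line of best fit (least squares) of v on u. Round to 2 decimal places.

n = 6, Σx = 47, Σy = -55.67, Σxy = -782.64, Σx² = 509
Sxx = Σx² − (Σx)²/n = 509 − 368.166667 = 140.833333
Sxy = Σxy − (Σx)(Σy)/n = -782.64 − (-436.081667) = -346.558333
b = Sxy/Sxx = -346.558333/140.833333 = -2.460769
a = ȳ − b·x̄ = -9.278333 − (-2.460769)·7.833333 = 9.997692

10.00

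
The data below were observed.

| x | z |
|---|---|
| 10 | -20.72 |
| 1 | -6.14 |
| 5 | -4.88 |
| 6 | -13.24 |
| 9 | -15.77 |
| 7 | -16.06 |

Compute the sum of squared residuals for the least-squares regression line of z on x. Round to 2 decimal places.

n = 6, Σx = 38, Σy = -76.81, Σxy = -571.53, Σx² = 292, Σy² = 1172.7465
Sxx = Σx² − (Σx)²/n = 292 − 240.666667 = 51.333333
Sxy = Σxy − (Σx)(Σy)/n = -571.53 − (-486.463333) = -85.066667
Syy = Σy² − (Σy)²/n = 1172.7465 − 983.296017 = 189.450483
b = Sxy/Sxx = -85.066667/51.333333 = -1.657143
SSE = Syy − b·Sxy = 189.450483 − (-1.657143)·(-85.066667) = 48.482864

48.48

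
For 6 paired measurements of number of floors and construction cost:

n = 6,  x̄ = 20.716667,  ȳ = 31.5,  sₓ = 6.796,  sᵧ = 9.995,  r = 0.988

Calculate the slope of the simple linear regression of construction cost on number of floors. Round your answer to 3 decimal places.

1.453

b = r · sᵧ/sₓ = 0.988 · 9.995/6.796 = 1.453069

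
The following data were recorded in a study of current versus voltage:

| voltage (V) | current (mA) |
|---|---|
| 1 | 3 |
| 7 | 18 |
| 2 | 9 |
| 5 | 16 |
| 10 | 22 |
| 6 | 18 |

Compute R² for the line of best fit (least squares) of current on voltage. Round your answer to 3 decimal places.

0.910

n = 6, Σx = 31, Σy = 86, Σxy = 555, Σx² = 215, Σy² = 1478
Sxx = Σx² − (Σx)²/n = 215 − 160.166667 = 54.833333
Sxy = Σxy − (Σx)(Σy)/n = 555 − 444.333333 = 110.666667
Syy = Σy² − (Σy)²/n = 1478 − 1232.666667 = 245.333333
R² = Sxy²/(Sxx·Syy) = (110.666667)²/(54.833333·245.333333) = 0.910400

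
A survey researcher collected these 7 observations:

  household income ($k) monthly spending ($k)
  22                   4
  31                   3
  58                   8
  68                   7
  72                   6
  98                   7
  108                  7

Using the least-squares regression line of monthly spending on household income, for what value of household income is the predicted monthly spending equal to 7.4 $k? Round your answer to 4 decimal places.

98.7608

n = 7, Σx = 457, Σy = 42, Σxy = 2995, Σx² = 35885
Sxx = Σx² − (Σx)²/n = 35885 − 29835.571429 = 6049.428571
Sxy = Σxy − (Σx)(Σy)/n = 2995 − 2742 = 253
b = Sxy/Sxx = 253/6049.428571 = 0.041822
a = ȳ − b·x̄ = 6 − 0.041822·65.285714 = 3.269612
Set a + b·x = 7.4: x = (7.4 − 3.269612) / 0.041822 = 98.760813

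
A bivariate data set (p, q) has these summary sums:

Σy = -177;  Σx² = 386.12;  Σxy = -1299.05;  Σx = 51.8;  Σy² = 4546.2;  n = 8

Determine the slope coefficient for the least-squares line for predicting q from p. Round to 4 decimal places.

Sxx = Σx² − (Σx)²/n = 386.12 − 335.405 = 50.715
Sxy = Σxy − (Σx)(Σy)/n = -1299.05 − (-1146.075) = -152.975
b = Sxy/Sxx = -152.975/50.715 = -3.016366

-3.0164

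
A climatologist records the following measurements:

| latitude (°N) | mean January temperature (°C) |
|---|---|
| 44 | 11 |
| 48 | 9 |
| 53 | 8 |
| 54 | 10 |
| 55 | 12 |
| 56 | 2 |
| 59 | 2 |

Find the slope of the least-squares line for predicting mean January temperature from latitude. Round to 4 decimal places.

n = 7, Σx = 369, Σy = 54, Σxy = 2770, Σx² = 19607
Sxx = Σx² − (Σx)²/n = 19607 − 19451.571429 = 155.428571
Sxy = Σxy − (Σx)(Σy)/n = 2770 − 2846.571429 = -76.571429
b = Sxy/Sxx = -76.571429/155.428571 = -0.492647

-0.4926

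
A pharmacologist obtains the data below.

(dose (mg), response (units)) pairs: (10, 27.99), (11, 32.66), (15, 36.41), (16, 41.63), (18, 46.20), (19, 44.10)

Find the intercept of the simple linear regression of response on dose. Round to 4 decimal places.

n = 6, Σx = 89, Σy = 228.99, Σxy = 3520.89, Σx² = 1387
Sxx = Σx² − (Σx)²/n = 1387 − 1320.166667 = 66.833333
Sxy = Σxy − (Σx)(Σy)/n = 3520.89 − 3396.685 = 124.205
b = Sxy/Sxx = 124.205/66.833333 = 1.858429
a = ȳ − b·x̄ = 38.165 − 1.858429·14.833333 = 10.598304

10.5983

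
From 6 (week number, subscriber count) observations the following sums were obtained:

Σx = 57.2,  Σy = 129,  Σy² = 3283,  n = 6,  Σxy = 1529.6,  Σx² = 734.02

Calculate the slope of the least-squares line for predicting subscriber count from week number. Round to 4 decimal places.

Sxx = Σx² − (Σx)²/n = 734.02 − 545.306667 = 188.713333
Sxy = Σxy − (Σx)(Σy)/n = 1529.6 − 1229.8 = 299.8
b = Sxy/Sxx = 299.8/188.713333 = 1.588653

1.5887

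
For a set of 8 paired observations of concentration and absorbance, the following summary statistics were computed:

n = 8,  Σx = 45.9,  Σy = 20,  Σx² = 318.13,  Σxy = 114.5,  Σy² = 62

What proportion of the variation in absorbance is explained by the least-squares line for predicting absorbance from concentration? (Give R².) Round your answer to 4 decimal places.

Sxx = Σx² − (Σx)²/n = 318.13 − 263.35125 = 54.77875
Sxy = Σxy − (Σx)(Σy)/n = 114.5 − 114.75 = -0.25
Syy = Σy² − (Σy)²/n = 62 − 50 = 12
R² = Sxy²/(Sxx·Syy) = (-0.25)²/(54.77875·12) = 0.000095

0.0001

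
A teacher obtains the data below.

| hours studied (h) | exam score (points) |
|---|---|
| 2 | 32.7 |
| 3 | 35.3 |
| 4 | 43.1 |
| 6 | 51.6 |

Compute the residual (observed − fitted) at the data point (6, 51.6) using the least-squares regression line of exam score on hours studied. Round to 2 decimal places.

n = 4, Σx = 15, Σy = 162.7, Σxy = 653.3, Σx² = 65
Sxx = Σx² − (Σx)²/n = 65 − 56.25 = 8.75
Sxy = Σxy − (Σx)(Σy)/n = 653.3 − 610.125 = 43.175
b = Sxy/Sxx = 43.175/8.75 = 4.934286
a = ȳ − b·x̄ = 40.675 − 4.934286·3.75 = 22.171429
ŷ(6) = 22.171429 + 4.934286·6 = 51.777143
residual = y − ŷ = 51.6 − 51.777143 = -0.177143

-0.18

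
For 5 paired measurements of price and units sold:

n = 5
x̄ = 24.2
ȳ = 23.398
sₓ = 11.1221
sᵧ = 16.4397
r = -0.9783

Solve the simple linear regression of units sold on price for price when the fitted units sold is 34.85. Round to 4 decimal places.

16.2804

b = r · sᵧ/sₓ = -0.9783 · 16.4397/11.1221 = -1.446036
a = ȳ − b·x̄ = 23.398 − (-1.446036)·24.2 = 58.392074
Set a + b·x = 34.85: x = (34.85 − 58.392074) / (-1.446036) = 16.280419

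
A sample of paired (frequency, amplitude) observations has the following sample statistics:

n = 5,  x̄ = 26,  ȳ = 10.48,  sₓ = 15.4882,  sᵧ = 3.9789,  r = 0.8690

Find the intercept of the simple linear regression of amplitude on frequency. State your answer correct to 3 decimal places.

4.676

b = r · sᵧ/sₓ = 0.869 · 3.9789/15.4882 = 0.223245
a = ȳ − b·x̄ = 10.48 − 0.223245·26 = 4.675629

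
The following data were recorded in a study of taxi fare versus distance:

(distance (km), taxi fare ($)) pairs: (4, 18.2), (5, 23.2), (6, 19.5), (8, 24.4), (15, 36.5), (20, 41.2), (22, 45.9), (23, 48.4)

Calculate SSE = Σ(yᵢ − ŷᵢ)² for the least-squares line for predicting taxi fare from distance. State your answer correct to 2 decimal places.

n = 8, Σx = 103, Σy = 257.3, Σxy = 3995.5, Σx² = 1779, Σy² = 9324.15
Sxx = Σx² − (Σx)²/n = 1779 − 1326.125 = 452.875
Sxy = Σxy − (Σx)(Σy)/n = 3995.5 − 3312.7375 = 682.7625
Syy = Σy² − (Σy)²/n = 9324.15 − 8275.41125 = 1048.73875
b = Sxy/Sxx = 682.7625/452.875 = 1.507618
SSE = Syy − b·Sxy = 1048.73875 − 1.507618·682.7625 = 19.393718

19.39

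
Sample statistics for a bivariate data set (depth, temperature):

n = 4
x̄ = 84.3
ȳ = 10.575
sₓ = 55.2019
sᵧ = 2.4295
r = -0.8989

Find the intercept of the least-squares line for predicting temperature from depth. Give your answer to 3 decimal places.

13.910

b = r · sᵧ/sₓ = -0.8989 · 2.4295/55.2019 = -0.039562
a = ȳ − b·x̄ = 10.575 − (-0.039562)·84.3 = 13.910046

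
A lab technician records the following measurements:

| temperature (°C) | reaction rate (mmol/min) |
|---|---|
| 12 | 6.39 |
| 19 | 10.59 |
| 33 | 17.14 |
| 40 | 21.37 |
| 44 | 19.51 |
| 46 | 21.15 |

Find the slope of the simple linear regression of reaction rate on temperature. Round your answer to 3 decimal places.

n = 6, Σx = 194, Σy = 96.15, Σxy = 3529.65, Σx² = 7246
Sxx = Σx² − (Σx)²/n = 7246 − 6272.666667 = 973.333333
Sxy = Σxy − (Σx)(Σy)/n = 3529.65 − 3108.85 = 420.8
b = Sxy/Sxx = 420.8/973.333333 = 0.432329

0.432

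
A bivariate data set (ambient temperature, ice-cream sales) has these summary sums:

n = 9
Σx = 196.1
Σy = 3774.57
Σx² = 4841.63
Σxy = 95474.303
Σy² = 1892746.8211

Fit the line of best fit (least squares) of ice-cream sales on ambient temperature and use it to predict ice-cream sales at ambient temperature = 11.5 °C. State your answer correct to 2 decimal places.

180.08

Sxx = Σx² − (Σx)²/n = 4841.63 − 4272.801111 = 568.828889
Sxy = Σxy − (Σx)(Σy)/n = 95474.303 − 82243.686333 = 13230.616667
b = Sxy/Sxx = 13230.616667/568.828889 = 23.259396
a = ȳ − b·x̄ = 419.396667 − 23.259396·21.788889 = -87.399739
ŷ(11.5) = a + b·11.5 = -87.399739 + 23.259396·11.5 = 180.083320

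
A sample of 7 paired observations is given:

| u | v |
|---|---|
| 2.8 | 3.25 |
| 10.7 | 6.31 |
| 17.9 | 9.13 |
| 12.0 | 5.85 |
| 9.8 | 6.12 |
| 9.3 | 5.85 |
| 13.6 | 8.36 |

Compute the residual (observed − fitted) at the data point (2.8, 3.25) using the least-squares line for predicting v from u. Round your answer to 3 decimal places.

0.053

n = 7, Σx = 76.1, Σy = 44.87, Σxy = 538.321, Σx² = 954.23
Sxx = Σx² − (Σx)²/n = 954.23 − 827.315714 = 126.914286
Sxy = Σxy − (Σx)(Σy)/n = 538.321 − 487.801 = 50.52
b = Sxy/Sxx = 50.52/126.914286 = 0.398064
a = ȳ − b·x̄ = 6.41 − 0.398064·10.871429 = 2.082476
ŷ(2.8) = 2.082476 + 0.398064·2.8 = 3.197055
residual = y − ŷ = 3.25 − 3.197055 = 0.052945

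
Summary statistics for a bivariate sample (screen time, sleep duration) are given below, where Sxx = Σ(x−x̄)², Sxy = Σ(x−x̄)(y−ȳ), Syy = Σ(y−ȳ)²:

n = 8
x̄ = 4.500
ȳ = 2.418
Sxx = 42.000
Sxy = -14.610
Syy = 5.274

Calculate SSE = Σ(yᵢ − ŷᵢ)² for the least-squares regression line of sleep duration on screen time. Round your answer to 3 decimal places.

b = Sxy/Sxx = -14.61/42 = -0.347857
SSE = Syy − b·Sxy = 5.274 − (-0.347857)·(-14.61) = 0.191807

0.192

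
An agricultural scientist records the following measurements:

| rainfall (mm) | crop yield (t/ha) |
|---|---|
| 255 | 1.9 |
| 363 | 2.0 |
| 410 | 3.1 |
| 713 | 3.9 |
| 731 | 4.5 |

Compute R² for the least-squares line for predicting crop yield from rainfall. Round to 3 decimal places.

0.904

n = 5, Σx = 2472, Σy = 15.4, Σxy = 8551.7, Σx² = 1407624, Σy² = 52.68
Sxx = Σx² − (Σx)²/n = 1407624 − 1222156.8 = 185467.2
Sxy = Σxy − (Σx)(Σy)/n = 8551.7 − 7613.76 = 937.94
Syy = Σy² − (Σy)²/n = 52.68 − 47.432 = 5.248
R² = Sxy²/(Sxx·Syy) = (937.94)²/(185467.2·5.248) = 0.903835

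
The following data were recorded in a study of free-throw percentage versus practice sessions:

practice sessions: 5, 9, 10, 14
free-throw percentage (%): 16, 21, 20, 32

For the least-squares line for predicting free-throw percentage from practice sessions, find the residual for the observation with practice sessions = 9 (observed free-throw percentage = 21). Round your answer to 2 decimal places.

n = 4, Σx = 38, Σy = 89, Σxy = 917, Σx² = 402
Sxx = Σx² − (Σx)²/n = 402 − 361 = 41
Sxy = Σxy − (Σx)(Σy)/n = 917 − 845.5 = 71.5
b = Sxy/Sxx = 71.5/41 = 1.743902
a = ȳ − b·x̄ = 22.25 − 1.743902·9.5 = 5.682927
ŷ(9) = 5.682927 + 1.743902·9 = 21.378049
residual = y − ŷ = 21 − 21.378049 = -0.378049

-0.38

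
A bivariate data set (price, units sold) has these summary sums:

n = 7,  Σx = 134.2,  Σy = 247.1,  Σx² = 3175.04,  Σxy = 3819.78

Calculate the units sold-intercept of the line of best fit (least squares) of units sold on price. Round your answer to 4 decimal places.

Sxx = Σx² − (Σx)²/n = 3175.04 − 2572.805714 = 602.234286
Sxy = Σxy − (Σx)(Σy)/n = 3819.78 − 4737.26 = -917.48
b = Sxy/Sxx = -917.48/602.234286 = -1.523460
a = ȳ − b·x̄ = 35.3 − (-1.523460)·19.171429 = 64.506910

64.5069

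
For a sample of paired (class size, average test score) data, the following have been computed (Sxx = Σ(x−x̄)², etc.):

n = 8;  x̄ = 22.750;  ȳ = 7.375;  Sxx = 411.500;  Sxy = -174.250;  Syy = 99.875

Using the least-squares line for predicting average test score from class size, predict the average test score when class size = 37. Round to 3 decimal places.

1.341

b = Sxy/Sxx = -174.25/411.5 = -0.423451
a = ȳ − b·x̄ = 7.375 − (-0.423451)·22.75 = 17.008505
ŷ(37) = a + b·37 = 17.008505 + (-0.423451)·37 = 1.340826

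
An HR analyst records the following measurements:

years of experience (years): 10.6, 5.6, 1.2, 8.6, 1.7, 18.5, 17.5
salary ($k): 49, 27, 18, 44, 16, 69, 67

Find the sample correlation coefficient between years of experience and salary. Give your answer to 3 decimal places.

n = 7, Σx = 63.7, Σy = 290, Σxy = 3546.8, Σx² = 870.51, Σy² = 14896
Sxx = Σx² − (Σx)²/n = 870.51 − 579.67 = 290.84
Sxy = Σxy − (Σx)(Σy)/n = 3546.8 − 2639 = 907.8
Syy = Σy² − (Σy)²/n = 14896 − 12014.285714 = 2881.714286
r = Sxy/√(Sxx·Syy) = 907.8/√(838117.782857) = 907.8/915.487729 = 0.991603

0.992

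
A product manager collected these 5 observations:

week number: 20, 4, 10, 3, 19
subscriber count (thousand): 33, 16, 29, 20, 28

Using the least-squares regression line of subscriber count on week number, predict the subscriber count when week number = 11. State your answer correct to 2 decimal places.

n = 5, Σx = 56, Σy = 126, Σxy = 1606, Σx² = 886
Sxx = Σx² − (Σx)²/n = 886 − 627.2 = 258.8
Sxy = Σxy − (Σx)(Σy)/n = 1606 − 1411.2 = 194.8
b = Sxy/Sxx = 194.8/258.8 = 0.752705
a = ȳ − b·x̄ = 25.2 − 0.752705·11.2 = 16.769706
ŷ(11) = a + b·11 = 16.769706 + 0.752705·11 = 25.049459

25.05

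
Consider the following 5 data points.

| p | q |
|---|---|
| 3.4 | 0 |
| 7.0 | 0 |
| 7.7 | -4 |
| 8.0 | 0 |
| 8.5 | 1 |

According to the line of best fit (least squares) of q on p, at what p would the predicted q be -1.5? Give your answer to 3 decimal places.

16.661

n = 5, Σx = 34.6, Σy = -3, Σxy = -22.3, Σx² = 256.1
Sxx = Σx² − (Σx)²/n = 256.1 − 239.432 = 16.668
Sxy = Σxy − (Σx)(Σy)/n = -22.3 − (-20.76) = -1.54
b = Sxy/Sxx = -1.54/16.668 = -0.092393
a = ȳ − b·x̄ = -0.6 − (-0.092393)·6.92 = 0.039357
Set a + b·x = -1.5: x = (-1.5 − 0.039357) / (-0.092393) = 16.661039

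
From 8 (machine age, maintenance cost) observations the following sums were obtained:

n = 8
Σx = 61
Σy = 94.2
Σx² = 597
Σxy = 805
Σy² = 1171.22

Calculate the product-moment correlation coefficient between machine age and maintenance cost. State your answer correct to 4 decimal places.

Sxx = Σx² − (Σx)²/n = 597 − 465.125 = 131.875
Sxy = Σxy − (Σx)(Σy)/n = 805 − 718.275 = 86.725
Syy = Σy² − (Σy)²/n = 1171.22 − 1109.205 = 62.015
r = Sxy/√(Sxx·Syy) = 86.725/√(8178.228125) = 86.725/90.433556 = 0.958991

0.9590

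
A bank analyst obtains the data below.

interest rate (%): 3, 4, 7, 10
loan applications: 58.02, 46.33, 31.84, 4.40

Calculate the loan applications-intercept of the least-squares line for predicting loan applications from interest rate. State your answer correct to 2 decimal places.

n = 4, Σx = 24, Σy = 140.59, Σxy = 626.26, Σx² = 174
Sxx = Σx² − (Σx)²/n = 174 − 144 = 30
Sxy = Σxy − (Σx)(Σy)/n = 626.26 − 843.54 = -217.28
b = Sxy/Sxx = -217.28/30 = -7.242667
a = ȳ − b·x̄ = 35.1475 − (-7.242667)·6 = 78.6035

78.60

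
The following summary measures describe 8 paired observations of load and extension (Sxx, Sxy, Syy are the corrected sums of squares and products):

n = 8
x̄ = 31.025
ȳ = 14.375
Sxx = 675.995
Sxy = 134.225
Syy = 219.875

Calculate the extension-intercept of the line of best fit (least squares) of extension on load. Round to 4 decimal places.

8.2147

b = Sxy/Sxx = 134.225/675.995 = 0.198559
a = ȳ − b·x̄ = 14.375 − 0.198559·31.025 = 8.214702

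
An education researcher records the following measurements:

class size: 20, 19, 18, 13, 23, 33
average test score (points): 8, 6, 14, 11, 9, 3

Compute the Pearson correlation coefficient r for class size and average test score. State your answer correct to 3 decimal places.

-0.745

n = 6, Σx = 126, Σy = 51, Σxy = 975, Σx² = 2872, Σy² = 507
Sxx = Σx² − (Σx)²/n = 2872 − 2646 = 226
Sxy = Σxy − (Σx)(Σy)/n = 975 − 1071 = -96
Syy = Σy² − (Σy)²/n = 507 − 433.5 = 73.5
r = Sxy/√(Sxx·Syy) = -96/√(16611) = -96/128.883668 = -0.744858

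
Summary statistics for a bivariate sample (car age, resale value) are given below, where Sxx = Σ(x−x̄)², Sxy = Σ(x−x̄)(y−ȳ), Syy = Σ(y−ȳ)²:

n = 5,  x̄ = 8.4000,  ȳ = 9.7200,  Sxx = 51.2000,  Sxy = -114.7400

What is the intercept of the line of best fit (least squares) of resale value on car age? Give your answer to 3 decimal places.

28.545

b = Sxy/Sxx = -114.74/51.2 = -2.241016
a = ȳ − b·x̄ = 9.72 − (-2.241016)·8.4 = 28.544531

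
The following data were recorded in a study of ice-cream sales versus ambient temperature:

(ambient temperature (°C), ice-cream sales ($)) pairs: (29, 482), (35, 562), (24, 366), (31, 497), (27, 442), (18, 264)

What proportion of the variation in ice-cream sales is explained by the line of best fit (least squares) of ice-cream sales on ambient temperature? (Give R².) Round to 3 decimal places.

0.988

n = 6, Σx = 164, Σy = 2613, Σxy = 74525, Σx² = 4656, Σy² = 1194193
Sxx = Σx² − (Σx)²/n = 4656 − 4482.666667 = 173.333333
Sxy = Σxy − (Σx)(Σy)/n = 74525 − 71422 = 3103
Syy = Σy² − (Σy)²/n = 1194193 − 1137961.5 = 56231.5
R² = Sxy²/(Sxx·Syy) = (3103)²/(173.333333·56231.5) = 0.987875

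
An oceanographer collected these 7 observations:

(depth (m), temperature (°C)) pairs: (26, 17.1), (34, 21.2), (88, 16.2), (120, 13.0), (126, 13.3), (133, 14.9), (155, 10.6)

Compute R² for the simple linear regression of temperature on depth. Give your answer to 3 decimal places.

0.771

n = 7, Σx = 682, Σy = 106.3, Σxy = 9451.5, Σx² = 81566, Σy² = 1684.55
Sxx = Σx² − (Σx)²/n = 81566 − 66446.285714 = 15119.714286
Sxy = Σxy − (Σx)(Σy)/n = 9451.5 − 10356.657143 = -905.157143
Syy = Σy² − (Σy)²/n = 1684.55 − 1614.241429 = 70.308571
R² = Sxy²/(Sxx·Syy) = (-905.157143)²/(15119.714286·70.308571) = 0.770719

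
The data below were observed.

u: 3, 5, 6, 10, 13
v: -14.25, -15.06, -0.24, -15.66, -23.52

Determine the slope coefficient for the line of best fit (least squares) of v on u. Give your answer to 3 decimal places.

-1.123

n = 5, Σx = 37, Σy = -68.73, Σxy = -581.85, Σx² = 339
Sxx = Σx² − (Σx)²/n = 339 − 273.8 = 65.2
Sxy = Σxy − (Σx)(Σy)/n = -581.85 − (-508.602) = -73.248
b = Sxy/Sxx = -73.248/65.2 = -1.123436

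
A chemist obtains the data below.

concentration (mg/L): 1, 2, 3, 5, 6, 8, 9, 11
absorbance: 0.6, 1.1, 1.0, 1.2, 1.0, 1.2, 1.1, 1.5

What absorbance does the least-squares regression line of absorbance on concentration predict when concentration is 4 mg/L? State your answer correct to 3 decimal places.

0.998

n = 8, Σx = 45, Σy = 8.7, Σxy = 53.8, Σx² = 341
Sxx = Σx² − (Σx)²/n = 341 − 253.125 = 87.875
Sxy = Σxy − (Σx)(Σy)/n = 53.8 − 48.9375 = 4.8625
b = Sxy/Sxx = 4.8625/87.875 = 0.055334
a = ȳ − b·x̄ = 1.0875 − 0.055334·5.625 = 0.776245
ŷ(4) = a + b·4 = 0.776245 + 0.055334·4 = 0.997582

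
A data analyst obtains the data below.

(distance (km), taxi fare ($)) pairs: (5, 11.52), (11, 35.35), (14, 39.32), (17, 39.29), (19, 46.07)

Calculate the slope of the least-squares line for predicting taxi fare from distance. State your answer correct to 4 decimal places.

n = 5, Σx = 66, Σy = 171.55, Σxy = 2540.19, Σx² = 992
Sxx = Σx² − (Σx)²/n = 992 − 871.2 = 120.8
Sxy = Σxy − (Σx)(Σy)/n = 2540.19 − 2264.46 = 275.73
b = Sxy/Sxx = 275.73/120.8 = 2.282533

2.2825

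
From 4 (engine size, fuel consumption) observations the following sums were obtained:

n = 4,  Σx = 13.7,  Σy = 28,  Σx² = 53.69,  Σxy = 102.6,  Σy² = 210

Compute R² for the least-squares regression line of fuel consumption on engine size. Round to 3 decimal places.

Sxx = Σx² − (Σx)²/n = 53.69 − 46.9225 = 6.7675
Sxy = Σxy − (Σx)(Σy)/n = 102.6 − 95.9 = 6.7
Syy = Σy² − (Σy)²/n = 210 − 196 = 14
R² = Sxy²/(Sxx·Syy) = (6.7)²/(6.7675·14) = 0.473798

0.474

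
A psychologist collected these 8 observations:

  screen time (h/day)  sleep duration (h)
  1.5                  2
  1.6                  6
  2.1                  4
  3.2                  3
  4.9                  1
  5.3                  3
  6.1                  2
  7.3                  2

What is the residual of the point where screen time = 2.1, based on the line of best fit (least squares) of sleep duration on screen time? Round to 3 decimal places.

0.355

n = 8, Σx = 32, Σy = 23, Σxy = 78.2, Σx² = 162.06
Sxx = Σx² − (Σx)²/n = 162.06 − 128 = 34.06
Sxy = Σxy − (Σx)(Σy)/n = 78.2 − 92 = -13.8
b = Sxy/Sxx = -13.8/34.06 = -0.405167
a = ȳ − b·x̄ = 2.875 − (-0.405167)·4 = 4.495669
ŷ(2.1) = 4.495669 + (-0.405167)·2.1 = 3.644818
residual = y − ŷ = 4 − 3.644818 = 0.355182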